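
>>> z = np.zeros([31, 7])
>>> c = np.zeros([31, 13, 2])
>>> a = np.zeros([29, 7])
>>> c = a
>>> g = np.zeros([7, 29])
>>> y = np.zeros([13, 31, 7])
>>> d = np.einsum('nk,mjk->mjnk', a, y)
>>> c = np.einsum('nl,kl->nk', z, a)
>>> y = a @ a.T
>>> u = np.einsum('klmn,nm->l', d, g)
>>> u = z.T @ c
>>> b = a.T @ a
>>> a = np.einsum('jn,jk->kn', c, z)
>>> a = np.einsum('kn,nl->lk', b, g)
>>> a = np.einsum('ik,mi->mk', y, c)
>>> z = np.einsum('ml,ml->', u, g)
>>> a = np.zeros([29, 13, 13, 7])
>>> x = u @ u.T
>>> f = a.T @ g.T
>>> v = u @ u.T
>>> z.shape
()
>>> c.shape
(31, 29)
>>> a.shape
(29, 13, 13, 7)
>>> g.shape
(7, 29)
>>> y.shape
(29, 29)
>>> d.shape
(13, 31, 29, 7)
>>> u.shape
(7, 29)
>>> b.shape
(7, 7)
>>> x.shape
(7, 7)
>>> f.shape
(7, 13, 13, 7)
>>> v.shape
(7, 7)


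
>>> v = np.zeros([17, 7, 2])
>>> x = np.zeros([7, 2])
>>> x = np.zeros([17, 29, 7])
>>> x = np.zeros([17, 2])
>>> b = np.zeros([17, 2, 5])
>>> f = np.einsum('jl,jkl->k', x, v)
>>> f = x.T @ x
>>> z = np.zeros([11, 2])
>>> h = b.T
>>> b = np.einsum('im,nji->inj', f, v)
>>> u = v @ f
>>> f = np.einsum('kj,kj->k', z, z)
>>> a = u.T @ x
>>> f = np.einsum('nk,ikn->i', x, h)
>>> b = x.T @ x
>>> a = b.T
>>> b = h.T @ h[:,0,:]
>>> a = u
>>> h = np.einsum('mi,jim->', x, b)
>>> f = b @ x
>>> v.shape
(17, 7, 2)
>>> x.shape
(17, 2)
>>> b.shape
(17, 2, 17)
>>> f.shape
(17, 2, 2)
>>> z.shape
(11, 2)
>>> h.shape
()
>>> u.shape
(17, 7, 2)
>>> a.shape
(17, 7, 2)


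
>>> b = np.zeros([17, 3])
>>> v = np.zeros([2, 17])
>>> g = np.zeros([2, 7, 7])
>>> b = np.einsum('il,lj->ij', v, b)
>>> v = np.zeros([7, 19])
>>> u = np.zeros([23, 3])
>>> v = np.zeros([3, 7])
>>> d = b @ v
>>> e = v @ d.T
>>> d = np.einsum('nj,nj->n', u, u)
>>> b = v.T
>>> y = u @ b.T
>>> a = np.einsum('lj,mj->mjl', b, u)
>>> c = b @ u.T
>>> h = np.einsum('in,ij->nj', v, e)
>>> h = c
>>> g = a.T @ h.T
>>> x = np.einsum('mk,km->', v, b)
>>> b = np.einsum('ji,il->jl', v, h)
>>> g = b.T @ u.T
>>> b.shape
(3, 23)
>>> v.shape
(3, 7)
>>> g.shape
(23, 23)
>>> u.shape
(23, 3)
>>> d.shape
(23,)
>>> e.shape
(3, 2)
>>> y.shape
(23, 7)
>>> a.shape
(23, 3, 7)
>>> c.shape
(7, 23)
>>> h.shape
(7, 23)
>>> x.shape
()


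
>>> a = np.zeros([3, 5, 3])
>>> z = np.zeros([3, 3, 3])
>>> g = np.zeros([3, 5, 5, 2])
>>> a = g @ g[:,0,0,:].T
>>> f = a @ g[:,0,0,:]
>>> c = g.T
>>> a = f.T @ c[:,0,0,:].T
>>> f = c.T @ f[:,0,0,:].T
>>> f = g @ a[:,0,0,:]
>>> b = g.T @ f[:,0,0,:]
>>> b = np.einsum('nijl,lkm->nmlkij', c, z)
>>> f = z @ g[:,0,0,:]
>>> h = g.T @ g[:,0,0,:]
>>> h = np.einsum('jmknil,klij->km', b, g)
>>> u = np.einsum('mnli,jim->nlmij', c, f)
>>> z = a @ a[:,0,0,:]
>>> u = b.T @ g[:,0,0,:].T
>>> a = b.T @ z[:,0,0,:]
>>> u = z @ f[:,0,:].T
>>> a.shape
(5, 5, 3, 3, 3, 2)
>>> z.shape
(2, 5, 5, 2)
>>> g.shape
(3, 5, 5, 2)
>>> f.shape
(3, 3, 2)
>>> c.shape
(2, 5, 5, 3)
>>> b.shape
(2, 3, 3, 3, 5, 5)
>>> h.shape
(3, 3)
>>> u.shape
(2, 5, 5, 3)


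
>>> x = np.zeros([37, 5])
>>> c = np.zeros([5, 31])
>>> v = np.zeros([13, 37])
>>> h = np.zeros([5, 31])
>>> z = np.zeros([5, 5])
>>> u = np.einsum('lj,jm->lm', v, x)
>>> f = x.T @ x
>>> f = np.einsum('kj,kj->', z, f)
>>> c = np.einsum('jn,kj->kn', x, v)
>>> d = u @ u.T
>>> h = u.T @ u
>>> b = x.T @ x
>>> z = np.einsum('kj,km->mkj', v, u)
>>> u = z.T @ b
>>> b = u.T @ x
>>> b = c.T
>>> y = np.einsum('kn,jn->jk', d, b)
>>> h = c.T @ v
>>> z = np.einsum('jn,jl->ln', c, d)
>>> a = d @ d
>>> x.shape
(37, 5)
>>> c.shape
(13, 5)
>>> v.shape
(13, 37)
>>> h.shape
(5, 37)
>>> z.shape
(13, 5)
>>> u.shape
(37, 13, 5)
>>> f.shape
()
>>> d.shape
(13, 13)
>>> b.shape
(5, 13)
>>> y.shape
(5, 13)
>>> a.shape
(13, 13)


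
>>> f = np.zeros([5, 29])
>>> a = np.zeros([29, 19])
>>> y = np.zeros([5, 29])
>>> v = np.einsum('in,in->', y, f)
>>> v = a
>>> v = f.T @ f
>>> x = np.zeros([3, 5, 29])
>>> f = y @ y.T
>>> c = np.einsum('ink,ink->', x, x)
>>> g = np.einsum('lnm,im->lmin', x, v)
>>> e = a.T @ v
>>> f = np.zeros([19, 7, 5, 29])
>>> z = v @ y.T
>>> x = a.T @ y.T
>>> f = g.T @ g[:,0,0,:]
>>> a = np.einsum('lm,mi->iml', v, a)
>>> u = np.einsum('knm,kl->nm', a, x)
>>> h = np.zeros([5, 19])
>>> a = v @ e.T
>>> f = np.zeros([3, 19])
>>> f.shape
(3, 19)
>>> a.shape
(29, 19)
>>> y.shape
(5, 29)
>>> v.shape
(29, 29)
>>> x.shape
(19, 5)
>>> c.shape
()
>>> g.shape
(3, 29, 29, 5)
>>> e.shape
(19, 29)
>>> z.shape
(29, 5)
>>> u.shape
(29, 29)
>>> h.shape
(5, 19)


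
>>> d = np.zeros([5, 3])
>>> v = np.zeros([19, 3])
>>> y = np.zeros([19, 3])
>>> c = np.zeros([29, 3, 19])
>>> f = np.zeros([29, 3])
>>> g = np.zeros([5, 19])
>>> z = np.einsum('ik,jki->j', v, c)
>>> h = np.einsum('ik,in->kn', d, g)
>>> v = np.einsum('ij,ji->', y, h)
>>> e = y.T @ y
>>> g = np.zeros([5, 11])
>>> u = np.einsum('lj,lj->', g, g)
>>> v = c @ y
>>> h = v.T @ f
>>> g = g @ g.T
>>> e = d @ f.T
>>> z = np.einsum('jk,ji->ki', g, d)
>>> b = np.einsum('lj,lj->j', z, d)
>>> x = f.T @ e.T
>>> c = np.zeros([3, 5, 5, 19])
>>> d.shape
(5, 3)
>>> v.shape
(29, 3, 3)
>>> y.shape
(19, 3)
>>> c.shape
(3, 5, 5, 19)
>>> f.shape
(29, 3)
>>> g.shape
(5, 5)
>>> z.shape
(5, 3)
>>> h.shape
(3, 3, 3)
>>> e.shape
(5, 29)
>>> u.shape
()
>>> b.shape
(3,)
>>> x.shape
(3, 5)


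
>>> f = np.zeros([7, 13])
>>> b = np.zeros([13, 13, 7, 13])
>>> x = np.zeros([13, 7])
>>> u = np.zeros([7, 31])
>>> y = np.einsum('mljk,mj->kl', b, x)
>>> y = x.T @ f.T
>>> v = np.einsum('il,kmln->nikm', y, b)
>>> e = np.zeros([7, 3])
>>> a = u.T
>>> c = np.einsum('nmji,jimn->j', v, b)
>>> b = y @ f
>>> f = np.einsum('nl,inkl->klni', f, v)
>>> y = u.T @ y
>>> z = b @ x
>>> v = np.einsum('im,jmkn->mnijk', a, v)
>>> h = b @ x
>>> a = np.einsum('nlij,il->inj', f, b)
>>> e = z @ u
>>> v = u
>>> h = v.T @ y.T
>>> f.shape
(13, 13, 7, 13)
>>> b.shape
(7, 13)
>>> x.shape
(13, 7)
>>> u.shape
(7, 31)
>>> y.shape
(31, 7)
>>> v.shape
(7, 31)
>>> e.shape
(7, 31)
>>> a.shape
(7, 13, 13)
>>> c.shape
(13,)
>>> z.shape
(7, 7)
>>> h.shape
(31, 31)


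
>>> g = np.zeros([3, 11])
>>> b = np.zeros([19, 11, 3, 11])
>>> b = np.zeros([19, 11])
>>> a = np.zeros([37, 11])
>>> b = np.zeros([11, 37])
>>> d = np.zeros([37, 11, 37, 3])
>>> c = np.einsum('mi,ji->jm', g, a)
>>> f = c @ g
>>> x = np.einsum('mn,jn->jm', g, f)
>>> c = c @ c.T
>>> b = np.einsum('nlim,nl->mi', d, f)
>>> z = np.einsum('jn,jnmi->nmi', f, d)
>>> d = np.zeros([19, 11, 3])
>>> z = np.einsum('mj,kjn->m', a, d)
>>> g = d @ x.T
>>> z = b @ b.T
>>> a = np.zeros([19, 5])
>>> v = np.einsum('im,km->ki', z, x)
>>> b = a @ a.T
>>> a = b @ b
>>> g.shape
(19, 11, 37)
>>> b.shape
(19, 19)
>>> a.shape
(19, 19)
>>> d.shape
(19, 11, 3)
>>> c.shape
(37, 37)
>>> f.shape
(37, 11)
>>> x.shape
(37, 3)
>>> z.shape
(3, 3)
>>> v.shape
(37, 3)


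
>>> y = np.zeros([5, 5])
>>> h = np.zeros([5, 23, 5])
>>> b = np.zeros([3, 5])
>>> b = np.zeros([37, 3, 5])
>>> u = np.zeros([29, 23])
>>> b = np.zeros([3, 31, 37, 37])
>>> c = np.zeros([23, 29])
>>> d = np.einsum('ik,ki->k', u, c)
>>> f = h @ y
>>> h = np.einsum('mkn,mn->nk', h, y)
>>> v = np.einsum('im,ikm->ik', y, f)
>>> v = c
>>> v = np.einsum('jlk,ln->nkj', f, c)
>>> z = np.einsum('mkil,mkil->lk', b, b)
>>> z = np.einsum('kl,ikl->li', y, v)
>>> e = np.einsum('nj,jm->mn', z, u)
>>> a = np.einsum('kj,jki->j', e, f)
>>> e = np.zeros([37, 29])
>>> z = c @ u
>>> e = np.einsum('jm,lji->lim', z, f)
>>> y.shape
(5, 5)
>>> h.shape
(5, 23)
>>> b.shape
(3, 31, 37, 37)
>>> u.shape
(29, 23)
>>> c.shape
(23, 29)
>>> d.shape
(23,)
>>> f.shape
(5, 23, 5)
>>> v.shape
(29, 5, 5)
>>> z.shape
(23, 23)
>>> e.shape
(5, 5, 23)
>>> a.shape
(5,)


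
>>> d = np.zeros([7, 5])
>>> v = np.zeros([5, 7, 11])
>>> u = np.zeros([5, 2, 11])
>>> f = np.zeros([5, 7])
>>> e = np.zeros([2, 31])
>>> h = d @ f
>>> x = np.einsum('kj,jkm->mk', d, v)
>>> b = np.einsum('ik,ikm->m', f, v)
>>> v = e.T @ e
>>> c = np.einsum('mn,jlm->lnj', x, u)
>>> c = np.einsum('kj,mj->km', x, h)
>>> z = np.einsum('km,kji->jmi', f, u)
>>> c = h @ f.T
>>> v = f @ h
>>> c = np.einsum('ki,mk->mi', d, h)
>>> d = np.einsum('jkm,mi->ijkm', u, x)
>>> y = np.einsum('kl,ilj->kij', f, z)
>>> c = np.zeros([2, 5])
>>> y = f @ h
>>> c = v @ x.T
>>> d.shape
(7, 5, 2, 11)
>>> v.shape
(5, 7)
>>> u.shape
(5, 2, 11)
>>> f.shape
(5, 7)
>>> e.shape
(2, 31)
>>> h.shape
(7, 7)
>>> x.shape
(11, 7)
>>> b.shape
(11,)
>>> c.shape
(5, 11)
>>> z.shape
(2, 7, 11)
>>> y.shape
(5, 7)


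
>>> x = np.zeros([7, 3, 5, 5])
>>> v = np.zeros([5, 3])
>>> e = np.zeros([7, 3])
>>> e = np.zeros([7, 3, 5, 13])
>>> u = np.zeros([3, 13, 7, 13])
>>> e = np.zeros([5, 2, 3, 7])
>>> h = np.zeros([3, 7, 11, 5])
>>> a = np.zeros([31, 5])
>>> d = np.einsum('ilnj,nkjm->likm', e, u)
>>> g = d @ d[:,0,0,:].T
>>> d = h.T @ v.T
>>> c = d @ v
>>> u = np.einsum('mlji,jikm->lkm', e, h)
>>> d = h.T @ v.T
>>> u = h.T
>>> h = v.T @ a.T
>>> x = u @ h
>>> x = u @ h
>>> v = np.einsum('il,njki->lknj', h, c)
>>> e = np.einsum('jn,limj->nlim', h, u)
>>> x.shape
(5, 11, 7, 31)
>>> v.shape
(31, 7, 5, 11)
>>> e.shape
(31, 5, 11, 7)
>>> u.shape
(5, 11, 7, 3)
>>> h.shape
(3, 31)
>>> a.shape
(31, 5)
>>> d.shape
(5, 11, 7, 5)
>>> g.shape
(2, 5, 13, 2)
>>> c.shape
(5, 11, 7, 3)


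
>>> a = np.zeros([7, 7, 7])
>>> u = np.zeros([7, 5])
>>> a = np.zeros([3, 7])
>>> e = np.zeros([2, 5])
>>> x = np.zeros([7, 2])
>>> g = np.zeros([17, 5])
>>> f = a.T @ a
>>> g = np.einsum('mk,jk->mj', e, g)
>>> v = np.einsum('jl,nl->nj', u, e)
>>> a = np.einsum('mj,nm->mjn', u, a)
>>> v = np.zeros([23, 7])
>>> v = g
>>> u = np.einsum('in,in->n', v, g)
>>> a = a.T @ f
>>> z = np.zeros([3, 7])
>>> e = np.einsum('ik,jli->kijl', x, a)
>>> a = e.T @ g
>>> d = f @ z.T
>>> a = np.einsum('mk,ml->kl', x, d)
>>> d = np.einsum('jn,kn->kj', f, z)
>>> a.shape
(2, 3)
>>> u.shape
(17,)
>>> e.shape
(2, 7, 3, 5)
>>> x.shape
(7, 2)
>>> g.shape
(2, 17)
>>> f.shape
(7, 7)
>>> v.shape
(2, 17)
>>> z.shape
(3, 7)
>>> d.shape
(3, 7)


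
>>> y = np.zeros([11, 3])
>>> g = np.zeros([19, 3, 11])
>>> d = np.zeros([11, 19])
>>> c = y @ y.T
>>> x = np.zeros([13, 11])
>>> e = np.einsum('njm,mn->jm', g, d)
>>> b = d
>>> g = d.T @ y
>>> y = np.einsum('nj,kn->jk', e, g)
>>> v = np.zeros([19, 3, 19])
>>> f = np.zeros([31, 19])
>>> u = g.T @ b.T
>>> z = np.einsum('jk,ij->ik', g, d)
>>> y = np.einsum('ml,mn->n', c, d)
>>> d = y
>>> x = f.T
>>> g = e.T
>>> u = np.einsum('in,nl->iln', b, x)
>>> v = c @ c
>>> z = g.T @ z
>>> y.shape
(19,)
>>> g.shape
(11, 3)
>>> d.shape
(19,)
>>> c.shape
(11, 11)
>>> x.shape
(19, 31)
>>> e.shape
(3, 11)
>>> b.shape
(11, 19)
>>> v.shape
(11, 11)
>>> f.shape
(31, 19)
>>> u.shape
(11, 31, 19)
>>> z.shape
(3, 3)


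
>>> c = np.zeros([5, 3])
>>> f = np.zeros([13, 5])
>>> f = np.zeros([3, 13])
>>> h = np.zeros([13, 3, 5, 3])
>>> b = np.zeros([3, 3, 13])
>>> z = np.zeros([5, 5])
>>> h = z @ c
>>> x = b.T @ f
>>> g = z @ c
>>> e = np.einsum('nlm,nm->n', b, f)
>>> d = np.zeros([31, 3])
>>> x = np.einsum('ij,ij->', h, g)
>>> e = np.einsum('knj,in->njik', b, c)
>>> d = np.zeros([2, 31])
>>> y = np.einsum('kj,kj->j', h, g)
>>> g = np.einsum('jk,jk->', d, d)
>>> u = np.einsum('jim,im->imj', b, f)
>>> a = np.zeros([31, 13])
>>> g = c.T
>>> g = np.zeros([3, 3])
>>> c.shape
(5, 3)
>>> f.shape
(3, 13)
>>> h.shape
(5, 3)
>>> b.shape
(3, 3, 13)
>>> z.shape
(5, 5)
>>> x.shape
()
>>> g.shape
(3, 3)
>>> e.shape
(3, 13, 5, 3)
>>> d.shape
(2, 31)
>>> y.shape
(3,)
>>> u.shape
(3, 13, 3)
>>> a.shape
(31, 13)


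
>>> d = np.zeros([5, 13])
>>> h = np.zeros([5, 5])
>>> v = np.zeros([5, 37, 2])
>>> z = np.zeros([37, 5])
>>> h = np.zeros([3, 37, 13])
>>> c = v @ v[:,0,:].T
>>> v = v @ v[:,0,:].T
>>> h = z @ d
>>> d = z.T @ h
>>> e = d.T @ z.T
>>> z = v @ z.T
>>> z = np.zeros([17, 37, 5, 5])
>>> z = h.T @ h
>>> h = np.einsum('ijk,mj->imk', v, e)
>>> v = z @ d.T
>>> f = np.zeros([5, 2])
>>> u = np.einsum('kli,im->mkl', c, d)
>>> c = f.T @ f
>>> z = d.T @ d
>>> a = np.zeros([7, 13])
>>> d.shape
(5, 13)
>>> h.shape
(5, 13, 5)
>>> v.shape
(13, 5)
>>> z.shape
(13, 13)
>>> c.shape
(2, 2)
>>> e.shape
(13, 37)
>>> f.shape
(5, 2)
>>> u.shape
(13, 5, 37)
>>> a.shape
(7, 13)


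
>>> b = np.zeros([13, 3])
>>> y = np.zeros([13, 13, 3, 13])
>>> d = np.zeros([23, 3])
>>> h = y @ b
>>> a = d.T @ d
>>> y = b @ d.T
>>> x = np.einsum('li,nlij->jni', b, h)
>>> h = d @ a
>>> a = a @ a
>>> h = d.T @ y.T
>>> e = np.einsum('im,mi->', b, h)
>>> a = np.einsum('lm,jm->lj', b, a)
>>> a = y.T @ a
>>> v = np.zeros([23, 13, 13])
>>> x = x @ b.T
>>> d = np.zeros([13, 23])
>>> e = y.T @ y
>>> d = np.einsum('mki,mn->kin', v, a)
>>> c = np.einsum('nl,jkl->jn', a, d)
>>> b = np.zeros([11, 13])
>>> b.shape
(11, 13)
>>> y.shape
(13, 23)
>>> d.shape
(13, 13, 3)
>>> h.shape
(3, 13)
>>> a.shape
(23, 3)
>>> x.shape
(3, 13, 13)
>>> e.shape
(23, 23)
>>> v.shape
(23, 13, 13)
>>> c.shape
(13, 23)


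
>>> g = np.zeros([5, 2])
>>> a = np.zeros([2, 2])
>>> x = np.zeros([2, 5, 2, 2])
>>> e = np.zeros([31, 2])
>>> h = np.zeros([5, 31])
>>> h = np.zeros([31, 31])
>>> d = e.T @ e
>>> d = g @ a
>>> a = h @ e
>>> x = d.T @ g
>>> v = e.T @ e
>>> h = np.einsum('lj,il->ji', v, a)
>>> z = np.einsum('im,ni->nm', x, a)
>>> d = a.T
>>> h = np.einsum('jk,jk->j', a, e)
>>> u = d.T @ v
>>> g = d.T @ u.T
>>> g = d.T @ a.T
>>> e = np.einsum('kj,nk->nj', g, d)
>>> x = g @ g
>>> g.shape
(31, 31)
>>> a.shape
(31, 2)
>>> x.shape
(31, 31)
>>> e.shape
(2, 31)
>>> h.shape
(31,)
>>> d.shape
(2, 31)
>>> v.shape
(2, 2)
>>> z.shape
(31, 2)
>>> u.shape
(31, 2)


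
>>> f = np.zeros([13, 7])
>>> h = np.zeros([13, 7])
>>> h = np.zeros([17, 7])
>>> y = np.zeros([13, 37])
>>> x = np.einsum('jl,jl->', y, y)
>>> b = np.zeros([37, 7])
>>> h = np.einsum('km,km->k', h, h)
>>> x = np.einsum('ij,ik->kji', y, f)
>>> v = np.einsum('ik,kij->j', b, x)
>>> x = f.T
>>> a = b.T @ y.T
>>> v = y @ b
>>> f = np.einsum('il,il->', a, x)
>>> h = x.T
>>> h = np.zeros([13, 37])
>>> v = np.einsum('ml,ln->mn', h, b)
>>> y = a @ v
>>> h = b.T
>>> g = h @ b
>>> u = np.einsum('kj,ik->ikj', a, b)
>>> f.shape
()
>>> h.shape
(7, 37)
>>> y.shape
(7, 7)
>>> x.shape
(7, 13)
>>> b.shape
(37, 7)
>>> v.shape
(13, 7)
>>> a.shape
(7, 13)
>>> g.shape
(7, 7)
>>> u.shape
(37, 7, 13)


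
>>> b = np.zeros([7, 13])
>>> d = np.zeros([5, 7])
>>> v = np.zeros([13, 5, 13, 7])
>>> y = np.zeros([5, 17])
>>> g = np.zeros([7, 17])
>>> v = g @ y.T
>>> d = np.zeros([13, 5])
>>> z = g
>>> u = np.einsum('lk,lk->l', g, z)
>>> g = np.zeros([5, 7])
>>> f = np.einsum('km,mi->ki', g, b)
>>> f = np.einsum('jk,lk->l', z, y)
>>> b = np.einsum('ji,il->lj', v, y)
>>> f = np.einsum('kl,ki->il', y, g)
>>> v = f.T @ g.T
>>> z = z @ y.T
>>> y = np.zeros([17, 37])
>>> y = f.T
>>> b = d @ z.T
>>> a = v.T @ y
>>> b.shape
(13, 7)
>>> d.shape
(13, 5)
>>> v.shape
(17, 5)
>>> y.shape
(17, 7)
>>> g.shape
(5, 7)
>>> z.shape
(7, 5)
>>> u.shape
(7,)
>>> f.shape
(7, 17)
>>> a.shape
(5, 7)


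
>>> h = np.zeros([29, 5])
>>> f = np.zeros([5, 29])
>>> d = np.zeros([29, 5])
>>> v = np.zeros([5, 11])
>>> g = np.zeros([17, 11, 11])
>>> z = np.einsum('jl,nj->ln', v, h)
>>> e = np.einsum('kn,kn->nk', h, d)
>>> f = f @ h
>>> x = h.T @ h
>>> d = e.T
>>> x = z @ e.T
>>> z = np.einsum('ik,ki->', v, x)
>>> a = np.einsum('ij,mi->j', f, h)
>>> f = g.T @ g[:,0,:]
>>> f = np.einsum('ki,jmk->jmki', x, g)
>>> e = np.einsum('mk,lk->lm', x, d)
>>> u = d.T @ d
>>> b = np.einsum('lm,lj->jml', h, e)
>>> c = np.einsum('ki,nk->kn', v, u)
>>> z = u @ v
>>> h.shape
(29, 5)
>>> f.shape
(17, 11, 11, 5)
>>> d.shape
(29, 5)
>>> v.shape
(5, 11)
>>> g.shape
(17, 11, 11)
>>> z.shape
(5, 11)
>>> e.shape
(29, 11)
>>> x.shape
(11, 5)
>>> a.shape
(5,)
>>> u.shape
(5, 5)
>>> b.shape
(11, 5, 29)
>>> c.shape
(5, 5)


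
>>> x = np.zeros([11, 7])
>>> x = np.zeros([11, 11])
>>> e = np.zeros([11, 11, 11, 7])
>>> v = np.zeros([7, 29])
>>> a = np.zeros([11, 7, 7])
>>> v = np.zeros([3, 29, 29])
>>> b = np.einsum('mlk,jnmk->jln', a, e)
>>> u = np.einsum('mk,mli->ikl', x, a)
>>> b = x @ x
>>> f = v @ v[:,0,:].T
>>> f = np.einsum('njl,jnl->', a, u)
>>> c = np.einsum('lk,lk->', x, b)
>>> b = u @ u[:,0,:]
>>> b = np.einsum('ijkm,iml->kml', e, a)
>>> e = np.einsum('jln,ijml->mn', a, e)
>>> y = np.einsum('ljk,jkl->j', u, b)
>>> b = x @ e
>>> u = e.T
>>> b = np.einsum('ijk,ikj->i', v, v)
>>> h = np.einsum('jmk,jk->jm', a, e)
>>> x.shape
(11, 11)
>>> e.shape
(11, 7)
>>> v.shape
(3, 29, 29)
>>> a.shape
(11, 7, 7)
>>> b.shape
(3,)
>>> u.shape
(7, 11)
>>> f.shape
()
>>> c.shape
()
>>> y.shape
(11,)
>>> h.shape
(11, 7)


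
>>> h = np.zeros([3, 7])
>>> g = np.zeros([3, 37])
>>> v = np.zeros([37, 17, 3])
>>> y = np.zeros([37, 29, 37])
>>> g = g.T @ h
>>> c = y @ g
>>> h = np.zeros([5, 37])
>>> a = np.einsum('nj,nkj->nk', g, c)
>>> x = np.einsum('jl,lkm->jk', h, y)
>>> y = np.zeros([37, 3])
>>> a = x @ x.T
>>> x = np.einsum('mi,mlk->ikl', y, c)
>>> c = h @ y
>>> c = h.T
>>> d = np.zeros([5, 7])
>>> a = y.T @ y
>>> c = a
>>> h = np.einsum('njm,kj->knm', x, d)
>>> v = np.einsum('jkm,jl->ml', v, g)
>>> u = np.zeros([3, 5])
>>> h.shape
(5, 3, 29)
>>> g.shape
(37, 7)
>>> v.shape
(3, 7)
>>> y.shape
(37, 3)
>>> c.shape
(3, 3)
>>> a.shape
(3, 3)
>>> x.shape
(3, 7, 29)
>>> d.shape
(5, 7)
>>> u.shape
(3, 5)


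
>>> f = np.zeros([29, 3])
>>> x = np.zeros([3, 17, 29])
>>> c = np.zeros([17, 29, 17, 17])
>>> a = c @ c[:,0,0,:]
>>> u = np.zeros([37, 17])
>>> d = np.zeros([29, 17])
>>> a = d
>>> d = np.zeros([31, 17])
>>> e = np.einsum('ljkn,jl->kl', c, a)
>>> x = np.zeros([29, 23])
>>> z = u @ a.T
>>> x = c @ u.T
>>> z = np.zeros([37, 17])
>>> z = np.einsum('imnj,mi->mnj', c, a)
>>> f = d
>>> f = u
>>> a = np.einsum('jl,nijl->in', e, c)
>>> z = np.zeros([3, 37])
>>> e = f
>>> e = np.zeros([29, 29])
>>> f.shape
(37, 17)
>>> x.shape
(17, 29, 17, 37)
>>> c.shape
(17, 29, 17, 17)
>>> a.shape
(29, 17)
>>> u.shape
(37, 17)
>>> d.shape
(31, 17)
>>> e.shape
(29, 29)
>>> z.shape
(3, 37)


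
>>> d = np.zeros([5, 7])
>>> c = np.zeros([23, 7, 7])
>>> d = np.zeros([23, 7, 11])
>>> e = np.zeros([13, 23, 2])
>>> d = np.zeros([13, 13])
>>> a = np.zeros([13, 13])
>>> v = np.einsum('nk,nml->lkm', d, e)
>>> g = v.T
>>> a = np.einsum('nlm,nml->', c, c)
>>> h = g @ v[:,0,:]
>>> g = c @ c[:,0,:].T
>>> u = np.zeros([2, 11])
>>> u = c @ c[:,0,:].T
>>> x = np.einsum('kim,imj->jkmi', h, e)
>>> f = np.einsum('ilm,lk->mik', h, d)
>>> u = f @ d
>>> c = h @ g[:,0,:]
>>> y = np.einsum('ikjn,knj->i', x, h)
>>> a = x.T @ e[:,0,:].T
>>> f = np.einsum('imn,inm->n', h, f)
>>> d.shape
(13, 13)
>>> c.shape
(23, 13, 23)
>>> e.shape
(13, 23, 2)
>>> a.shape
(13, 23, 23, 13)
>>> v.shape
(2, 13, 23)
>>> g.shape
(23, 7, 23)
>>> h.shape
(23, 13, 23)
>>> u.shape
(23, 23, 13)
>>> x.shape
(2, 23, 23, 13)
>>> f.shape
(23,)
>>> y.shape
(2,)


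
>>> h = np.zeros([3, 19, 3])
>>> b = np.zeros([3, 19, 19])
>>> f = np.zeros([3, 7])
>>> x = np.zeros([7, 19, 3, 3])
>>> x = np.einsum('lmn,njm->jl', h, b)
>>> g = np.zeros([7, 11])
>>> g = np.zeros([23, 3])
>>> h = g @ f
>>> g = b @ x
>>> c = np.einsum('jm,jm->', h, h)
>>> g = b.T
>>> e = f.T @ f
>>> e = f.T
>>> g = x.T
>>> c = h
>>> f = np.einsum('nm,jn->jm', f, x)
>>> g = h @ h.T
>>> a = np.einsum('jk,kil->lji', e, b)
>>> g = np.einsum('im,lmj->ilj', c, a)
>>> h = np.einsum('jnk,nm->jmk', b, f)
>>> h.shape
(3, 7, 19)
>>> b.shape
(3, 19, 19)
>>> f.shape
(19, 7)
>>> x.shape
(19, 3)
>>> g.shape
(23, 19, 19)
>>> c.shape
(23, 7)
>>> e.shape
(7, 3)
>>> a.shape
(19, 7, 19)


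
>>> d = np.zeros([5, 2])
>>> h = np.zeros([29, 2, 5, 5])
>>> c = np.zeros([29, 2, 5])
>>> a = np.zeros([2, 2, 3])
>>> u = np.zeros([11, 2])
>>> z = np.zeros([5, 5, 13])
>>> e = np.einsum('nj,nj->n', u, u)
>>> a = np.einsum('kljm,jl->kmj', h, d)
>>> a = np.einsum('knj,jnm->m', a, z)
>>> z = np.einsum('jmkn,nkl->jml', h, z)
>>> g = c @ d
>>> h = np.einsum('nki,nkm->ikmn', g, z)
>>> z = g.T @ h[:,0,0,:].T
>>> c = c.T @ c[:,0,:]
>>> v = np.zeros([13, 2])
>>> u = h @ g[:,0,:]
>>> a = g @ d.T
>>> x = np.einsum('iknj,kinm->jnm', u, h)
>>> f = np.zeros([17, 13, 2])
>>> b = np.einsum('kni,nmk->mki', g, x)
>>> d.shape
(5, 2)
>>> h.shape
(2, 2, 13, 29)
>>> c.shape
(5, 2, 5)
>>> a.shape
(29, 2, 5)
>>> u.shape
(2, 2, 13, 2)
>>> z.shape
(2, 2, 2)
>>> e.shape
(11,)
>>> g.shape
(29, 2, 2)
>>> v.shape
(13, 2)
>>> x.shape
(2, 13, 29)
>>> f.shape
(17, 13, 2)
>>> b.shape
(13, 29, 2)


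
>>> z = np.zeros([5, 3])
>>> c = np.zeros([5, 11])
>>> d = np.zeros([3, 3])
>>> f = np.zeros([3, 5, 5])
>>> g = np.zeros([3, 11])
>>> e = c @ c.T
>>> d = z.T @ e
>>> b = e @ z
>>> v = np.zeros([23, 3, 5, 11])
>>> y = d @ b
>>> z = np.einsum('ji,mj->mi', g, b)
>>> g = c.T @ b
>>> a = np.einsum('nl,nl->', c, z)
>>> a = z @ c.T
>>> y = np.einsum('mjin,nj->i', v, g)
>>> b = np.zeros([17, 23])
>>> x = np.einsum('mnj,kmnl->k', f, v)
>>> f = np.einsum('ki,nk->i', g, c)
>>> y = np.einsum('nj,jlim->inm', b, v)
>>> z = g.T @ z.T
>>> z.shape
(3, 5)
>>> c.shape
(5, 11)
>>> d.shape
(3, 5)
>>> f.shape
(3,)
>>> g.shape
(11, 3)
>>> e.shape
(5, 5)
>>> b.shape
(17, 23)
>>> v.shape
(23, 3, 5, 11)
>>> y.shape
(5, 17, 11)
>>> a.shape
(5, 5)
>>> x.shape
(23,)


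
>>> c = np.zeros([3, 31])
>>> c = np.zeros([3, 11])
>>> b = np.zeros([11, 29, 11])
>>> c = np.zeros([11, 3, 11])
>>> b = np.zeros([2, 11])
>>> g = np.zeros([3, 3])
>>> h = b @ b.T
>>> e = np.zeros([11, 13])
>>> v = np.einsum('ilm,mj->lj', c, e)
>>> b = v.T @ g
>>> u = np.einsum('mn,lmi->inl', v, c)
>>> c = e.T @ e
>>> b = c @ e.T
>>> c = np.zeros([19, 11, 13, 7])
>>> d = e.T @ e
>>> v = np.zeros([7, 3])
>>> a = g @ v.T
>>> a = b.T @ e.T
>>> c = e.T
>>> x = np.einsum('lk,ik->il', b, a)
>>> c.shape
(13, 11)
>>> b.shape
(13, 11)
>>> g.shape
(3, 3)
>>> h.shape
(2, 2)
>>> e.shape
(11, 13)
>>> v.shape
(7, 3)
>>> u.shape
(11, 13, 11)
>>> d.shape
(13, 13)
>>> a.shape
(11, 11)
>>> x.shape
(11, 13)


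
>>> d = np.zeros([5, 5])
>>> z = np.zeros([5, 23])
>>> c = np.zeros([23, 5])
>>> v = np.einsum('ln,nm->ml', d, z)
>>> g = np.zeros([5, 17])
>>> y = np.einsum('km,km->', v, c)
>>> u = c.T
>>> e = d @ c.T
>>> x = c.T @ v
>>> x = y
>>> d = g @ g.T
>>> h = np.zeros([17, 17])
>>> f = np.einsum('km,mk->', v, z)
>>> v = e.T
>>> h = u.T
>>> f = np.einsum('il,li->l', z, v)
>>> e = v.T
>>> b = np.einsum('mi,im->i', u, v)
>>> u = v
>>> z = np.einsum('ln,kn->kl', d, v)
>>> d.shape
(5, 5)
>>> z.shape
(23, 5)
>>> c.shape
(23, 5)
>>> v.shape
(23, 5)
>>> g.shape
(5, 17)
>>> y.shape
()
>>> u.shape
(23, 5)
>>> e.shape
(5, 23)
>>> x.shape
()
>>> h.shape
(23, 5)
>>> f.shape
(23,)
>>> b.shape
(23,)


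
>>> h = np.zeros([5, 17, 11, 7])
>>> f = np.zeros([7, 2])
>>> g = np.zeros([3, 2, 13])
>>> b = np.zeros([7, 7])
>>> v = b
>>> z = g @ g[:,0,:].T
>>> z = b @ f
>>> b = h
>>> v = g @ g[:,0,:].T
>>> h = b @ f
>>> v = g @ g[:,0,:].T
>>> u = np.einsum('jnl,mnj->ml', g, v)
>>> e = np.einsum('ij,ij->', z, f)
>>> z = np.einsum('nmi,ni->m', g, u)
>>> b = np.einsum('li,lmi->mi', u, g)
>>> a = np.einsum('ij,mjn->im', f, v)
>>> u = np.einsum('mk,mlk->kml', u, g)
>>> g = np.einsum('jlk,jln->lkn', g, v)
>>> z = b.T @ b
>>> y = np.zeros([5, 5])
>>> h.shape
(5, 17, 11, 2)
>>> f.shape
(7, 2)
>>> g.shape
(2, 13, 3)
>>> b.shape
(2, 13)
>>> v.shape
(3, 2, 3)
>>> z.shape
(13, 13)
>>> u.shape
(13, 3, 2)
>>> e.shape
()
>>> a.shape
(7, 3)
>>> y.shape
(5, 5)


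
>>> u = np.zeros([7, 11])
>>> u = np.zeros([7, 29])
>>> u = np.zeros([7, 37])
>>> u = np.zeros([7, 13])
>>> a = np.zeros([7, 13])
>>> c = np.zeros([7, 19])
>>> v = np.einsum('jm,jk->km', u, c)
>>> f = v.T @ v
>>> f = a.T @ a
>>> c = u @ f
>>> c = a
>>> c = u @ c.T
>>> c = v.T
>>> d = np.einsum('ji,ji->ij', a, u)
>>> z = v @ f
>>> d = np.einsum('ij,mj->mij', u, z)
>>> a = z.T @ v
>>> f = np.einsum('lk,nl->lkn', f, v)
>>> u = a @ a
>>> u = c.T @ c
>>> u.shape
(19, 19)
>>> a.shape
(13, 13)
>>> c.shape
(13, 19)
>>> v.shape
(19, 13)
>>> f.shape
(13, 13, 19)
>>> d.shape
(19, 7, 13)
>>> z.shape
(19, 13)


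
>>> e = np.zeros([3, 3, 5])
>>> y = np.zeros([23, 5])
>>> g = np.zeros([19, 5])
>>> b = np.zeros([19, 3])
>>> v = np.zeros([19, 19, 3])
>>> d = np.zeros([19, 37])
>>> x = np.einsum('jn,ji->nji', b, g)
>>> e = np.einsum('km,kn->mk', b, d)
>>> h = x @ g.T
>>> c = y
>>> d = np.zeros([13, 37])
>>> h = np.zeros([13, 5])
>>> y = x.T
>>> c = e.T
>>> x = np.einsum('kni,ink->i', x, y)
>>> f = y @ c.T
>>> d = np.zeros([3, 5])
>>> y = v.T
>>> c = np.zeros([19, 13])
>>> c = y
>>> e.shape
(3, 19)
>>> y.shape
(3, 19, 19)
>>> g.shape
(19, 5)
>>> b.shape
(19, 3)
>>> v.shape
(19, 19, 3)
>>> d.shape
(3, 5)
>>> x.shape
(5,)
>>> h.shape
(13, 5)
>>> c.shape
(3, 19, 19)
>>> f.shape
(5, 19, 19)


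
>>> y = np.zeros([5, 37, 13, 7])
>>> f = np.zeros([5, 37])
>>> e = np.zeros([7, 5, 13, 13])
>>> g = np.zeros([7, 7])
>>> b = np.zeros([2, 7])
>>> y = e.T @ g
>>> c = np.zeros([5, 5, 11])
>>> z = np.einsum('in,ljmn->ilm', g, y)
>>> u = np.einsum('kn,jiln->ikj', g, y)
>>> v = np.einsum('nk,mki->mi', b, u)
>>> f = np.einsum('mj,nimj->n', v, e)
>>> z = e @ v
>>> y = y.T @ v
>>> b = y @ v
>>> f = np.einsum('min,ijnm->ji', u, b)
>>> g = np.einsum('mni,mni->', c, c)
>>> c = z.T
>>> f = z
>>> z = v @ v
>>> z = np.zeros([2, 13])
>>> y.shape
(7, 5, 13, 13)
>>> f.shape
(7, 5, 13, 13)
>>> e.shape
(7, 5, 13, 13)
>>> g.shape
()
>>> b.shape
(7, 5, 13, 13)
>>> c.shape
(13, 13, 5, 7)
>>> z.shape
(2, 13)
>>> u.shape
(13, 7, 13)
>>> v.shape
(13, 13)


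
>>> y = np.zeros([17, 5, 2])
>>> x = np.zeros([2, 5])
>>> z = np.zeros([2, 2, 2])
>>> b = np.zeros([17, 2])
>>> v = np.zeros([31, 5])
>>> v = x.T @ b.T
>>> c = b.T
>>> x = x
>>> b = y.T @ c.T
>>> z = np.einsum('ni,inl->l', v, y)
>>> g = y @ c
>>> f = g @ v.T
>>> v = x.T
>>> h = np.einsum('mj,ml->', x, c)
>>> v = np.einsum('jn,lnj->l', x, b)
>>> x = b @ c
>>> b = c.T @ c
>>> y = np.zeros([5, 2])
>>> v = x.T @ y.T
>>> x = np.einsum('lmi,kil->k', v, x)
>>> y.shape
(5, 2)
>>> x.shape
(2,)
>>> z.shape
(2,)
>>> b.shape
(17, 17)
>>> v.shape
(17, 5, 5)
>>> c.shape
(2, 17)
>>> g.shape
(17, 5, 17)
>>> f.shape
(17, 5, 5)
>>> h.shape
()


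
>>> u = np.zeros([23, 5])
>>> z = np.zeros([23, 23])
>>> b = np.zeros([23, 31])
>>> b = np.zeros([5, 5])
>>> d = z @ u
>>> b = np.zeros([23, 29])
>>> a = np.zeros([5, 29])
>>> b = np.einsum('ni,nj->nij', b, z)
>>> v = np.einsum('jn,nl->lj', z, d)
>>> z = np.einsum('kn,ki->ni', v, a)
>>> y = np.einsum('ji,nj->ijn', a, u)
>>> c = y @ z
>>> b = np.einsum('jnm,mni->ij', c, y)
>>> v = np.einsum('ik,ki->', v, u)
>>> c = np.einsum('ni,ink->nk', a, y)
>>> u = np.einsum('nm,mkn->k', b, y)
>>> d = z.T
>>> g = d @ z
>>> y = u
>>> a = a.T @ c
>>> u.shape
(5,)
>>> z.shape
(23, 29)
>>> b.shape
(23, 29)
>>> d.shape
(29, 23)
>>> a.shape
(29, 23)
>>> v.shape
()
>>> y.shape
(5,)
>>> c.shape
(5, 23)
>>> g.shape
(29, 29)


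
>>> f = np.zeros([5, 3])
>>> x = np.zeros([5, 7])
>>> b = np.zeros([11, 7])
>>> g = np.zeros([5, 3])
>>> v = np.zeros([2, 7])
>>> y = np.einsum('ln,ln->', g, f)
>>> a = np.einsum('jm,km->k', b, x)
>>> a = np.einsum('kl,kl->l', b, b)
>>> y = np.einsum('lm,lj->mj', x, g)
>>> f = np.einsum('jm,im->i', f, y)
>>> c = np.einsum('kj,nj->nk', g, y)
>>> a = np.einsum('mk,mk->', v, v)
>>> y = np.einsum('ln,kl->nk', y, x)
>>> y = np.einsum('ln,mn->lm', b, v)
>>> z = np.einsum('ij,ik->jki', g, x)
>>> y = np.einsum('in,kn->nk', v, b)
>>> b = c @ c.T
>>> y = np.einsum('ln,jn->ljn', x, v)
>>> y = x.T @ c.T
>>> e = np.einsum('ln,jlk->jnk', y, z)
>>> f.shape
(7,)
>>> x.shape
(5, 7)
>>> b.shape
(7, 7)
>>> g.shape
(5, 3)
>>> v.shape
(2, 7)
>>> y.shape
(7, 7)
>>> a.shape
()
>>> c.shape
(7, 5)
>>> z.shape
(3, 7, 5)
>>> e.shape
(3, 7, 5)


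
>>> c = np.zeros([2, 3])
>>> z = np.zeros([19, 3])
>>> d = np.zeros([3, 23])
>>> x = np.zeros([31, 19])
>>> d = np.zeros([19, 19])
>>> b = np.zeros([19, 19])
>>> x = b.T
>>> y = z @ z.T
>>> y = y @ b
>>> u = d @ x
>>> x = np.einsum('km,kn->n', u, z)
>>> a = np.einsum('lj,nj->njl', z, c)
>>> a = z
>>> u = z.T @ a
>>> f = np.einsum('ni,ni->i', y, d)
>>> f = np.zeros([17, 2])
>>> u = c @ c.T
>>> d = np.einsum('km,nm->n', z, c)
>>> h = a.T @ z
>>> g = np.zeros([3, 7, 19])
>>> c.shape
(2, 3)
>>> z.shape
(19, 3)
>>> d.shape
(2,)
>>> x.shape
(3,)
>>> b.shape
(19, 19)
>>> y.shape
(19, 19)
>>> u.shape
(2, 2)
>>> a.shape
(19, 3)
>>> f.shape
(17, 2)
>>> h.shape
(3, 3)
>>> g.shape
(3, 7, 19)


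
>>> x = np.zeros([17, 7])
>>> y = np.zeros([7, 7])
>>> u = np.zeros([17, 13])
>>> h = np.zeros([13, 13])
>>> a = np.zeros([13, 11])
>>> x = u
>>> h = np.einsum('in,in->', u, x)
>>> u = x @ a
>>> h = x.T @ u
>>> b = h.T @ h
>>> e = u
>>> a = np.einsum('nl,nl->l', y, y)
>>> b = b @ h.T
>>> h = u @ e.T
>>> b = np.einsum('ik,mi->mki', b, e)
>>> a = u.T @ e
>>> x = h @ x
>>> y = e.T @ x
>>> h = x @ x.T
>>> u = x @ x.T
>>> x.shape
(17, 13)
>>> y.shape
(11, 13)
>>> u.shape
(17, 17)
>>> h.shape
(17, 17)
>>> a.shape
(11, 11)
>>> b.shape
(17, 13, 11)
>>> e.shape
(17, 11)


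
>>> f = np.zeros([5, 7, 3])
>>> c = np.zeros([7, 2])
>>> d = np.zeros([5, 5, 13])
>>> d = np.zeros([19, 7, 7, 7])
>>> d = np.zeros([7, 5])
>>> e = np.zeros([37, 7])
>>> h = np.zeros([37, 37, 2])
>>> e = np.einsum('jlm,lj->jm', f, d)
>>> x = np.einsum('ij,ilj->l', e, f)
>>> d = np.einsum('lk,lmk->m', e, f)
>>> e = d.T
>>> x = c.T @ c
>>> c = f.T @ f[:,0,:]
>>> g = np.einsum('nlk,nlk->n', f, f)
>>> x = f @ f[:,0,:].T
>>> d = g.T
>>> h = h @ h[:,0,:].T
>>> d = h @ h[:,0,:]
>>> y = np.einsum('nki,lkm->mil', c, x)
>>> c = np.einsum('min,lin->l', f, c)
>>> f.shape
(5, 7, 3)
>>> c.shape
(3,)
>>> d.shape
(37, 37, 37)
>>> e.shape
(7,)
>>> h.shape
(37, 37, 37)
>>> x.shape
(5, 7, 5)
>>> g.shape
(5,)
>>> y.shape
(5, 3, 5)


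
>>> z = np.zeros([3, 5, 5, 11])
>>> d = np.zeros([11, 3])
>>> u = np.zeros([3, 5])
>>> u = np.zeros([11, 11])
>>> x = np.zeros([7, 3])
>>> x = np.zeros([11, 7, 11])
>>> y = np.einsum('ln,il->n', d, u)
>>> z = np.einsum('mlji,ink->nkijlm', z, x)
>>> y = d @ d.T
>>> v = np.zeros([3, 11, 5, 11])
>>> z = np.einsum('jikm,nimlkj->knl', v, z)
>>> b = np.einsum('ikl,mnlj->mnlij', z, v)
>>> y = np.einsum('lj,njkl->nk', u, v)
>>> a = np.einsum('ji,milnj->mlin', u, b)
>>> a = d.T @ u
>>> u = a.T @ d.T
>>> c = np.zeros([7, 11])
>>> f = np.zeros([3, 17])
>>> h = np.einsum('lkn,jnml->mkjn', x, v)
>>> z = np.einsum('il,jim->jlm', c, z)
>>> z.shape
(5, 11, 5)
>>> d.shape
(11, 3)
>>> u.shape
(11, 11)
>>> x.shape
(11, 7, 11)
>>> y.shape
(3, 5)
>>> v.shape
(3, 11, 5, 11)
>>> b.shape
(3, 11, 5, 5, 11)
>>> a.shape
(3, 11)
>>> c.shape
(7, 11)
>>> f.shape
(3, 17)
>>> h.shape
(5, 7, 3, 11)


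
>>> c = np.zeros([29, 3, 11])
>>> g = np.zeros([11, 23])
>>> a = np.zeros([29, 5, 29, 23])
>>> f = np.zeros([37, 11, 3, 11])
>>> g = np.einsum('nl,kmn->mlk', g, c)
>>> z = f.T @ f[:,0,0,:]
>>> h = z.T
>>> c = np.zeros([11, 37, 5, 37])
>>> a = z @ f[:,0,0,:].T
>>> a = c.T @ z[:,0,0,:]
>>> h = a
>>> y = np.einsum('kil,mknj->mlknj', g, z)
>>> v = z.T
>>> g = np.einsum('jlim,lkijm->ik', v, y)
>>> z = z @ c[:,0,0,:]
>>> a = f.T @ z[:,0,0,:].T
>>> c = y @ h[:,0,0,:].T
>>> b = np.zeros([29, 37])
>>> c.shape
(11, 29, 3, 11, 37)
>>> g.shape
(3, 29)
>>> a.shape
(11, 3, 11, 11)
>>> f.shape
(37, 11, 3, 11)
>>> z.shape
(11, 3, 11, 37)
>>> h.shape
(37, 5, 37, 11)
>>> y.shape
(11, 29, 3, 11, 11)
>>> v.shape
(11, 11, 3, 11)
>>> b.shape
(29, 37)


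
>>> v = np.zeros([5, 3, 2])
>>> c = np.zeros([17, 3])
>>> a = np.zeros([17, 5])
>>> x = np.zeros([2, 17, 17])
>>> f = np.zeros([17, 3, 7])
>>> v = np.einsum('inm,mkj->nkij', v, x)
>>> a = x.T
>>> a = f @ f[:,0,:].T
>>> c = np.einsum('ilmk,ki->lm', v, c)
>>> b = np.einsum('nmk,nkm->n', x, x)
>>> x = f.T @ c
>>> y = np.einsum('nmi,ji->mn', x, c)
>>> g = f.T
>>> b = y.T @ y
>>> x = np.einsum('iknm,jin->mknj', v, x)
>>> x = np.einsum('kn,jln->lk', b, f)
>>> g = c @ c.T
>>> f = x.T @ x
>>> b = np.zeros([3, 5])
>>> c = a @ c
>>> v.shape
(3, 17, 5, 17)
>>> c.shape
(17, 3, 5)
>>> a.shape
(17, 3, 17)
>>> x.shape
(3, 7)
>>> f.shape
(7, 7)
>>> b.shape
(3, 5)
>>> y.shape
(3, 7)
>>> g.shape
(17, 17)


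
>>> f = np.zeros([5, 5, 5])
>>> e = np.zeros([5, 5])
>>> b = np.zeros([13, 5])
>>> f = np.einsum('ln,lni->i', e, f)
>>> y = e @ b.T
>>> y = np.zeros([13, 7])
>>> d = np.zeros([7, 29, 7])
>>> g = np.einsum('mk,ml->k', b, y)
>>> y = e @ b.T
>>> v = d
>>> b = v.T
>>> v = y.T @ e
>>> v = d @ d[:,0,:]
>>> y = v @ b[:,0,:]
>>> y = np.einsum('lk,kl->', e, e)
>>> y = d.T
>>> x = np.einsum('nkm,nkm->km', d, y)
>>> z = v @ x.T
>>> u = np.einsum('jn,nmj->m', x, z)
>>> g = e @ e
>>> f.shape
(5,)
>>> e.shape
(5, 5)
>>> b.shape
(7, 29, 7)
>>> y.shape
(7, 29, 7)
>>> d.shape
(7, 29, 7)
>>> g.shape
(5, 5)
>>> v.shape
(7, 29, 7)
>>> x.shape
(29, 7)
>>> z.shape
(7, 29, 29)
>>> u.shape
(29,)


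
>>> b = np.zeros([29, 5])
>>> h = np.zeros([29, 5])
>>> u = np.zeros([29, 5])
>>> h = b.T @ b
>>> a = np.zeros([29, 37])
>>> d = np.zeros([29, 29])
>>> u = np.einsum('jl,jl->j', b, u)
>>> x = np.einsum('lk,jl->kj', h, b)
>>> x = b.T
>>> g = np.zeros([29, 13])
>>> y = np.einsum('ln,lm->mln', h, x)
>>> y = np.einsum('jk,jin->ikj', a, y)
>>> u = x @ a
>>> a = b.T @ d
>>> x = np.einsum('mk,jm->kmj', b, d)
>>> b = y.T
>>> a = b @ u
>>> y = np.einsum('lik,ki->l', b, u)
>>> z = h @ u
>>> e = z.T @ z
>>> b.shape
(29, 37, 5)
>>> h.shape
(5, 5)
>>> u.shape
(5, 37)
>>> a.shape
(29, 37, 37)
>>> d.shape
(29, 29)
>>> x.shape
(5, 29, 29)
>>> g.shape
(29, 13)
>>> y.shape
(29,)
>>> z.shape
(5, 37)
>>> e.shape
(37, 37)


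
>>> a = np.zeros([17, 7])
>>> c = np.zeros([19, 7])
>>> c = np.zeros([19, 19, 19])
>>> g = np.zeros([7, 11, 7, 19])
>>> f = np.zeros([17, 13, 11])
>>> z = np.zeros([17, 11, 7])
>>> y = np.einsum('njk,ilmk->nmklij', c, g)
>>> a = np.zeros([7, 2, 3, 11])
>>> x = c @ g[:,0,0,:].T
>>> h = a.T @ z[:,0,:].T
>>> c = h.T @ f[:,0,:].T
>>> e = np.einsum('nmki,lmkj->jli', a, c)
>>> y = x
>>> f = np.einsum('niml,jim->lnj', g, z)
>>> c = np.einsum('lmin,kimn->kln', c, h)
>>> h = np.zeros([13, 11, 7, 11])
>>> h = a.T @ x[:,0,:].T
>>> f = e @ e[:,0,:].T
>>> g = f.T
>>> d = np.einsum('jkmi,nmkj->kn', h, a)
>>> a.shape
(7, 2, 3, 11)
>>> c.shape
(11, 17, 17)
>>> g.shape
(17, 17, 17)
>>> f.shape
(17, 17, 17)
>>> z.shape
(17, 11, 7)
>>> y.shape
(19, 19, 7)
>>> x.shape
(19, 19, 7)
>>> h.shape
(11, 3, 2, 19)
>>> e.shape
(17, 17, 11)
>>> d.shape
(3, 7)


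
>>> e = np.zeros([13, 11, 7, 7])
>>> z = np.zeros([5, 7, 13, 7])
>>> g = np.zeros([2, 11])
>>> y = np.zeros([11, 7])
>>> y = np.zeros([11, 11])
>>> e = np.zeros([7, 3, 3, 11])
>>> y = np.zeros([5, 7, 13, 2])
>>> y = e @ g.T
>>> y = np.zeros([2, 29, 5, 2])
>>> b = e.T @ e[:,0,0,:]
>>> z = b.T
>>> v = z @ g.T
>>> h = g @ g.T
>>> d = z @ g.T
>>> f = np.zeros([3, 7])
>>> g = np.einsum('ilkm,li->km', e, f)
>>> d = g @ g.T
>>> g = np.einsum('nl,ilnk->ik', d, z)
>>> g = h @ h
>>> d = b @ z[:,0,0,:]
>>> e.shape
(7, 3, 3, 11)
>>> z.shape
(11, 3, 3, 11)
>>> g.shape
(2, 2)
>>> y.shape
(2, 29, 5, 2)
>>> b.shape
(11, 3, 3, 11)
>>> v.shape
(11, 3, 3, 2)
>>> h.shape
(2, 2)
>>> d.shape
(11, 3, 3, 11)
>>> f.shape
(3, 7)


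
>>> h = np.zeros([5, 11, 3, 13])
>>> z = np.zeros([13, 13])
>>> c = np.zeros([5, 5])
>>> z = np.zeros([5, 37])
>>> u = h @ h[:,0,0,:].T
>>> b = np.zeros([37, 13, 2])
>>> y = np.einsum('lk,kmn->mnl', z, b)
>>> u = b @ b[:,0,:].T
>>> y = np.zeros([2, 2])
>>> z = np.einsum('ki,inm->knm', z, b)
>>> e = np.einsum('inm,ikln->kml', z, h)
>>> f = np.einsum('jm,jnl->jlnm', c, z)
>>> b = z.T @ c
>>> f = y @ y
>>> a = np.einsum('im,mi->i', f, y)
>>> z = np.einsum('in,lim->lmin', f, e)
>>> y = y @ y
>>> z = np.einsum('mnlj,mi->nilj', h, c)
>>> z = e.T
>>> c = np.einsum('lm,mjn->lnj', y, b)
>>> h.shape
(5, 11, 3, 13)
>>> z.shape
(3, 2, 11)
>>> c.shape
(2, 5, 13)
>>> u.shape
(37, 13, 37)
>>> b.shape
(2, 13, 5)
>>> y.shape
(2, 2)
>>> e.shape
(11, 2, 3)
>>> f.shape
(2, 2)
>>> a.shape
(2,)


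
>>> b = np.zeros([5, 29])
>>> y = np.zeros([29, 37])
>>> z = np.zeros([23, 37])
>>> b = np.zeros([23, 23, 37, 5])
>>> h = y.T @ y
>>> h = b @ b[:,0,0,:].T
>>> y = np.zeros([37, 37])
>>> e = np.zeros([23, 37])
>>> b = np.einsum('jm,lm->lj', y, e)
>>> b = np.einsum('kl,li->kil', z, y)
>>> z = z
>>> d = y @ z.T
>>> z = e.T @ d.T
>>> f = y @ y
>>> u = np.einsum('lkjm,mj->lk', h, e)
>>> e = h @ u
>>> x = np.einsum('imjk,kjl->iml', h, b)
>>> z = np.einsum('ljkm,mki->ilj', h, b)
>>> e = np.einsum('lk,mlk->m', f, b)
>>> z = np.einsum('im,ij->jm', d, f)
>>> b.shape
(23, 37, 37)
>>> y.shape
(37, 37)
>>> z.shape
(37, 23)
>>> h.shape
(23, 23, 37, 23)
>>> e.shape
(23,)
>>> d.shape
(37, 23)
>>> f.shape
(37, 37)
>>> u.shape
(23, 23)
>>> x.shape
(23, 23, 37)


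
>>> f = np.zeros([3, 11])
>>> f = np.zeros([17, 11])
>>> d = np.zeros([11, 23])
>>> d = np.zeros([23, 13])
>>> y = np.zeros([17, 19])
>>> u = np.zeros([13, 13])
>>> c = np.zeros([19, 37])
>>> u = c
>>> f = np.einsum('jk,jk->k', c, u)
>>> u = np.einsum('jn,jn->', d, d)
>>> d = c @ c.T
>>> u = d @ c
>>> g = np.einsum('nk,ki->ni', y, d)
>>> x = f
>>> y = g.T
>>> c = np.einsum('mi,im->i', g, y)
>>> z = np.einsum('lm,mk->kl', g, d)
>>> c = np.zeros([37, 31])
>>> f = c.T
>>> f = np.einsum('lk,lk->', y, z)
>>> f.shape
()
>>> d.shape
(19, 19)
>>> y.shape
(19, 17)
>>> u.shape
(19, 37)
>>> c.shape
(37, 31)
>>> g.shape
(17, 19)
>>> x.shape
(37,)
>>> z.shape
(19, 17)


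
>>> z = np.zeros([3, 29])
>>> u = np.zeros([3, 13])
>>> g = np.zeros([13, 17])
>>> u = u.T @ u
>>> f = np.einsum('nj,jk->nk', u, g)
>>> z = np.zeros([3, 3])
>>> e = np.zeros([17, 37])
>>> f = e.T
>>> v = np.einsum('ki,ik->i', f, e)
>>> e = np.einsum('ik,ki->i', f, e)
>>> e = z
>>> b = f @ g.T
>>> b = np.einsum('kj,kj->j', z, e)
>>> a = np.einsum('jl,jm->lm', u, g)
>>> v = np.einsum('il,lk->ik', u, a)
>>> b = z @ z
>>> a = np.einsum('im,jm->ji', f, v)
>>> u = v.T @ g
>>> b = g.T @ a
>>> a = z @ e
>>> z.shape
(3, 3)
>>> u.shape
(17, 17)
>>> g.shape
(13, 17)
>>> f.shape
(37, 17)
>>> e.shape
(3, 3)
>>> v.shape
(13, 17)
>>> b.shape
(17, 37)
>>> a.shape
(3, 3)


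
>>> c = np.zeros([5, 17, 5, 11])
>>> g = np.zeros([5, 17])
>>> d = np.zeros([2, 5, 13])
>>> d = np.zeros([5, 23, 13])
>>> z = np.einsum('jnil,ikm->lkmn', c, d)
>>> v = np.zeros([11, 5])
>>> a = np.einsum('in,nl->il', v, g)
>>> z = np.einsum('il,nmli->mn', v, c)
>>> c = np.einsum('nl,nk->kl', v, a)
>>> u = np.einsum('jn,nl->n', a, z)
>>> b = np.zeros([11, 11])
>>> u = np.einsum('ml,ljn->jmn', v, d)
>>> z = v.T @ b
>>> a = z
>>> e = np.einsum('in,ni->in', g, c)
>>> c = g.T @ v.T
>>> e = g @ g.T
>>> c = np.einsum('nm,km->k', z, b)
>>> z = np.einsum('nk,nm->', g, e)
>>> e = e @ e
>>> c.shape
(11,)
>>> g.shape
(5, 17)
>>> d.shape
(5, 23, 13)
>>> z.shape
()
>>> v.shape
(11, 5)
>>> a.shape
(5, 11)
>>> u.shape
(23, 11, 13)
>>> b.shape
(11, 11)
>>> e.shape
(5, 5)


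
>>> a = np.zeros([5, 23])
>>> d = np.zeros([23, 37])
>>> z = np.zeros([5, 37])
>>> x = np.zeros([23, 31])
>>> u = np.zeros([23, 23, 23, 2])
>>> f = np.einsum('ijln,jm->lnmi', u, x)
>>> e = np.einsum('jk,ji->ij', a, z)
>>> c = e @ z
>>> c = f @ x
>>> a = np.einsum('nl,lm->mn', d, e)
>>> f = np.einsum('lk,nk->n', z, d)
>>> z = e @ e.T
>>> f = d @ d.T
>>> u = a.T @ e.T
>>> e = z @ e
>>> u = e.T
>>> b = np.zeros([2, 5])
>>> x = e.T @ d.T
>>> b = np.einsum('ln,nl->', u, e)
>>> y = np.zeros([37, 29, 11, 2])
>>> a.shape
(5, 23)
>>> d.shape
(23, 37)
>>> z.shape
(37, 37)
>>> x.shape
(5, 23)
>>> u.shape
(5, 37)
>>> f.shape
(23, 23)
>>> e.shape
(37, 5)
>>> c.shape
(23, 2, 31, 31)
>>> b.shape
()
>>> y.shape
(37, 29, 11, 2)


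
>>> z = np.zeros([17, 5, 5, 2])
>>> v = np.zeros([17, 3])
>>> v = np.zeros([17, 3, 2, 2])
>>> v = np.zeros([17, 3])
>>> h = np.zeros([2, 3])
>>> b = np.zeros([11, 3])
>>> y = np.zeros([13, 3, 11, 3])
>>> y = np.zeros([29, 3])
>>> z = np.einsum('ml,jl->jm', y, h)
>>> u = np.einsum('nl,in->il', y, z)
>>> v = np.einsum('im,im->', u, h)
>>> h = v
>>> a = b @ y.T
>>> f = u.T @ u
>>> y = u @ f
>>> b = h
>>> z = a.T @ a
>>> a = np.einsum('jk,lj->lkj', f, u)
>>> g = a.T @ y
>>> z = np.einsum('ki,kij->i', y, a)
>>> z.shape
(3,)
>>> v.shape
()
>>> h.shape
()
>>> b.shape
()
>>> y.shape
(2, 3)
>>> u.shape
(2, 3)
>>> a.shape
(2, 3, 3)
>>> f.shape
(3, 3)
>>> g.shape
(3, 3, 3)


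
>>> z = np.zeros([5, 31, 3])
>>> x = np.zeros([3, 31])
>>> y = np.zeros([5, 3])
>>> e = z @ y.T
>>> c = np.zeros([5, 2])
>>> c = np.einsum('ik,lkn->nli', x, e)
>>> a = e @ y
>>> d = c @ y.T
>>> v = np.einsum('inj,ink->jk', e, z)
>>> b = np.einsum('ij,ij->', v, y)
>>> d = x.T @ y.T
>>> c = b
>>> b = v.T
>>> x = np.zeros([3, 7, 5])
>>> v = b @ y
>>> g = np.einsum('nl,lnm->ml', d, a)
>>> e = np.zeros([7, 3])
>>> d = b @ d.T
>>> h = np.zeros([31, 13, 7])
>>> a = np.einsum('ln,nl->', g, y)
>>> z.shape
(5, 31, 3)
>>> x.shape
(3, 7, 5)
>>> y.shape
(5, 3)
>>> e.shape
(7, 3)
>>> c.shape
()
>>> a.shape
()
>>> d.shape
(3, 31)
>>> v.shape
(3, 3)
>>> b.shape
(3, 5)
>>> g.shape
(3, 5)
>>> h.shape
(31, 13, 7)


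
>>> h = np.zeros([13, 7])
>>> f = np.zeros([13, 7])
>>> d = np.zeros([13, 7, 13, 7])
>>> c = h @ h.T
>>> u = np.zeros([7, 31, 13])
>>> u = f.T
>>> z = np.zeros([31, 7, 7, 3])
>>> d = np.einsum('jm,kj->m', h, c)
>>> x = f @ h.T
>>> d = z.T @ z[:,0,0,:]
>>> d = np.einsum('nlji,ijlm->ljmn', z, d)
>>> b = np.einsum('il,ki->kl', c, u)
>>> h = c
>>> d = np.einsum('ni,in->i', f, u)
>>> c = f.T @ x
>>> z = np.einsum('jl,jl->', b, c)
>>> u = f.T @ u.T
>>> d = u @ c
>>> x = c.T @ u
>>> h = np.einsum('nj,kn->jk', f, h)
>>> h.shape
(7, 13)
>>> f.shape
(13, 7)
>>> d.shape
(7, 13)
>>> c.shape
(7, 13)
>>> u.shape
(7, 7)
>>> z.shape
()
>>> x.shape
(13, 7)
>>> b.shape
(7, 13)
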